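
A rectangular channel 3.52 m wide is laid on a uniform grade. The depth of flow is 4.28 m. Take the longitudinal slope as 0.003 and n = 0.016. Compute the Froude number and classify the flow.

Flow area A = b·y = 3.52 × 4.28 = 15.07 m². Wetted perimeter P = b + 2y = 3.52 + 2×4.28 = 12.08 m.
Hydraulic radius R = A/P = 15.07/12.08 = 1.247 m.
V = (1/n) R^(2/3) √S = (1/0.016) × 1.247^(2/3) × √0.003 = 3.966 m/s. Hydraulic depth D_h = A/T = 15.07/3.52 = 4.28 m.
Froude number Fr = V/√(g·D_h) = 3.966/√(9.81×4.28) = 0.612, which is less than 1, so the flow is subcritical.

subcritical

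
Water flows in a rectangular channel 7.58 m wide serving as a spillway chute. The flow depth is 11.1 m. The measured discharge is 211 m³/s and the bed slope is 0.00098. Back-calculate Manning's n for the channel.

n = 0.0249

Flow area A = b·y = 7.58 × 11.1 = 84.14 m². Wetted perimeter P = b + 2y = 7.58 + 2×11.1 = 29.78 m.
Hydraulic radius R = A/P = 84.14/29.78 = 2.825 m.
Rearranging Manning's equation: n = (1/Q) A R^(2/3) S^(1/2) = (1/211) × 84.14 × 2.825^(2/3) × √0.00098 = 0.0249.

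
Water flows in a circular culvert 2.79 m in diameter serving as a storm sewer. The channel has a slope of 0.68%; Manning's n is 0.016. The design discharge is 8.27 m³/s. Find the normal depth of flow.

y_n = 1.11 m

Manning's equation rearranged: A R^(2/3) = nQ / (1·√S) = 0.016 × 8.27 / (√0.0068) = 1.605.
Trying y = 0.892 m: A R^(2/3) = 1.064 — too small.
Trying y = 1.39 m: A R^(2/3) = 2.39 — too large.
Trying y = 1.11 m: A R^(2/3) = 1.604 — close enough.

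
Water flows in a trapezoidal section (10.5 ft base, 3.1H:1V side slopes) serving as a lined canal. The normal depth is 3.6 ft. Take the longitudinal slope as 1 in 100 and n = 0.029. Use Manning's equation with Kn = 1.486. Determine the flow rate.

With bottom width b = 10.5 ft and side slope z = 3.1: A = (b + zy)y = (10.5 + 3.1×3.6)×3.6 = 77.98 ft²; P = b + 2y√(1+z²) = 10.5 + 2×3.6×3.257 = 33.95 ft.
Hydraulic radius R = A/P = 77.98/33.95 = 2.297 ft.
Manning's equation: Q = (1.486/n) A R^(2/3) S^(1/2) = (1.486/0.029) × 77.98 × 2.297^(2/3) × 0.01^(1/2) = 696 ft³/s.

Q = 696 ft³/s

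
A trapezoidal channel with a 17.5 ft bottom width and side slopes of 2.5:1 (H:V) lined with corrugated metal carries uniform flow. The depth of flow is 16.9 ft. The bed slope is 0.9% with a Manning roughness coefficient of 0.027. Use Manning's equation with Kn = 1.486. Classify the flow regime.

With bottom width b = 17.5 ft and side slope z = 2.5: A = (b + zy)y = (17.5 + 2.5×16.9)×16.9 = 1010 ft²; P = b + 2y√(1+z²) = 17.5 + 2×16.9×2.693 = 108.5 ft.
Hydraulic radius R = A/P = 1010/108.5 = 9.306 ft.
V = (1.486/n) R^(2/3) √S = (1.486/0.027) × 9.306^(2/3) × √0.009 = 23.1 ft/s. Hydraulic depth D_h = A/T = 1010/102 = 9.9 ft.
Froude number Fr = V/√(g·D_h) = 23.1/√(32.2×9.9) = 1.29, which is greater than 1, so the flow is supercritical.

supercritical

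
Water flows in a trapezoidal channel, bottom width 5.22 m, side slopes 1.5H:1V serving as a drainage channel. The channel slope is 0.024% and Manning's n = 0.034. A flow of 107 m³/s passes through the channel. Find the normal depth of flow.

y_n = 6.7 m

Manning's equation rearranged: A R^(2/3) = nQ / (1·√S) = 0.034 × 107 / (√0.00024) = 234.8.
Try y = 5.96 m: A R^(2/3) = 181.7 — too small.
Try y = 7.92 m: A R^(2/3) = 341.8 — too large.
Try y = 6.7 m: A R^(2/3) = 235.1 — ≈ 234.8.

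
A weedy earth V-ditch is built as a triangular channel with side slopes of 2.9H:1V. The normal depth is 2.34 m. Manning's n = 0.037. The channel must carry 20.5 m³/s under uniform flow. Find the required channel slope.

For a triangular section with side slope z = 2.9: A = zy² = 2.9×2.34² = 15.88 m²; P = 2y√(1+z²) = 2×2.34×3.068 = 14.36 m.
Hydraulic radius R = A/P = 15.88/14.36 = 1.106 m.
From Manning's equation, S = [nQ / (1 A R^(2/3))]² = [0.037 × 20.5 / (1 × 15.88 × 1.106^(2/3))]² = 0.00199.

S = 0.00199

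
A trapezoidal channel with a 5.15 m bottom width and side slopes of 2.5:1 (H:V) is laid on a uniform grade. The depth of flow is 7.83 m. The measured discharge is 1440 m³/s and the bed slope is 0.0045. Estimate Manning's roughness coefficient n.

With bottom width b = 5.15 m and side slope z = 2.5: A = (b + zy)y = (5.15 + 2.5×7.83)×7.83 = 193.6 m²; P = b + 2y√(1+z²) = 5.15 + 2×7.83×2.693 = 47.32 m.
Hydraulic radius R = A/P = 193.6/47.32 = 4.092 m.
Rearranging Manning's equation: n = (1/Q) A R^(2/3) S^(1/2) = (1/1440) × 193.6 × 4.092^(2/3) × √0.0045 = 0.0231.

n = 0.0231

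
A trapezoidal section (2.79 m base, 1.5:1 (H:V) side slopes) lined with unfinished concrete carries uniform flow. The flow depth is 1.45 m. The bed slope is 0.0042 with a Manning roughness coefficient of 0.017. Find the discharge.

With bottom width b = 2.79 m and side slope z = 1.5: A = (b + zy)y = (2.79 + 1.5×1.45)×1.45 = 7.199 m²; P = b + 2y√(1+z²) = 2.79 + 2×1.45×1.803 = 8.018 m.
Hydraulic radius R = A/P = 7.199/8.018 = 0.8979 m.
Manning's equation: Q = (1/n) A R^(2/3) S^(1/2) = (1/0.017) × 7.199 × 0.8979^(2/3) × 0.0042^(1/2) = 25.5 m³/s.

Q = 25.5 m³/s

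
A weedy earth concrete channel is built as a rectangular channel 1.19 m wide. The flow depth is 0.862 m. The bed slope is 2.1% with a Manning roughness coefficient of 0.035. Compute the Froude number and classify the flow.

subcritical

Flow area A = b·y = 1.19 × 0.862 = 1.026 m². Wetted perimeter P = b + 2y = 1.19 + 2×0.862 = 2.914 m.
Hydraulic radius R = A/P = 1.026/2.914 = 0.352 m.
V = (1/n) R^(2/3) √S = (1/0.035) × 0.352^(2/3) × √0.021 = 2.064 m/s. Hydraulic depth D_h = A/T = 1.026/1.19 = 0.862 m.
Froude number Fr = V/√(g·D_h) = 2.064/√(9.81×0.862) = 0.71, which is less than 1, so the flow is subcritical.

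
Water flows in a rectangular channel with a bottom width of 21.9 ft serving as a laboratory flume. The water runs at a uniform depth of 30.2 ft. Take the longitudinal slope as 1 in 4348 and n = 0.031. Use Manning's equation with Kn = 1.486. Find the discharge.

Flow area A = b·y = 21.9 × 30.2 = 661.4 ft². Wetted perimeter P = b + 2y = 21.9 + 2×30.2 = 82.3 ft.
Hydraulic radius R = A/P = 661.4/82.3 = 8.036 ft.
Manning's equation: Q = (1.486/n) A R^(2/3) S^(1/2) = (1.486/0.031) × 661.4 × 8.036^(2/3) × 0.00023^(1/2) = 1930 ft³/s.

Q = 1930 ft³/s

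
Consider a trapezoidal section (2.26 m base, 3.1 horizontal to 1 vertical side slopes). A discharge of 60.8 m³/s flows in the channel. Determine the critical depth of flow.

At critical depth, Q² T / (g A³) = 1, i.e. A³/T = Q²/g = 60.8²/9.81 = 376.8.
Try y = 1.46 m: A³/T = 85.97 — too small.
Try y = 2.63 m: A³/T = 1106 — too large.
Try y = 2.06 m: A³/T = 375.9 — ≈ 376.8.

y_c = 2.06 m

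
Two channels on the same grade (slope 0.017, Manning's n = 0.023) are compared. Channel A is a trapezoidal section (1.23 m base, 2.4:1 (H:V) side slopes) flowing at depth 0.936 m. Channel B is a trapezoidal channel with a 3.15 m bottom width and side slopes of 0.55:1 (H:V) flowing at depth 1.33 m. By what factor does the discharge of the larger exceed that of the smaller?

2.14

Channel A: With bottom width b = 1.23 m and side slope z = 2.4: A = (b + zy)y = (1.23 + 2.4×0.936)×0.936 = 3.254 m²; P = b + 2y√(1+z²) = 1.23 + 2×0.936×2.6 = 6.097 m. Hydraulic radius R = A/P = 3.254/6.097 = 0.5337 m. Q_A = (1/0.023)·3.254·0.5337^(2/3)·√0.017 = 12.14 m³/s.
Channel B: With bottom width b = 3.15 m and side slope z = 0.55: A = (b + zy)y = (3.15 + 0.55×1.33)×1.33 = 5.162 m²; P = b + 2y√(1+z²) = 3.15 + 2×1.33×1.141 = 6.186 m. Hydraulic radius R = A/P = 5.162/6.186 = 0.8346 m. Q_B = (1/0.023)·5.162·0.8346^(2/3)·√0.017 = 25.94 m³/s.
The larger discharge is 25.94 m³/s and the smaller is 12.14 m³/s; the ratio is 2.14.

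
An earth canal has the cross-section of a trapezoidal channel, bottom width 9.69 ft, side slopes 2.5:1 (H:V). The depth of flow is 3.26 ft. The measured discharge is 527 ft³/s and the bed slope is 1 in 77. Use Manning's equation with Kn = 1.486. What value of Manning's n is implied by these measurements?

With bottom width b = 9.69 ft and side slope z = 2.5: A = (b + zy)y = (9.69 + 2.5×3.26)×3.26 = 58.16 ft²; P = b + 2y√(1+z²) = 9.69 + 2×3.26×2.693 = 27.25 ft.
Hydraulic radius R = A/P = 58.16/27.25 = 2.135 ft.
Rearranging Manning's equation: n = (1.486/Q) A R^(2/3) S^(1/2) = (1.486/527) × 58.16 × 2.135^(2/3) × √0.01299 = 0.031.

n = 0.031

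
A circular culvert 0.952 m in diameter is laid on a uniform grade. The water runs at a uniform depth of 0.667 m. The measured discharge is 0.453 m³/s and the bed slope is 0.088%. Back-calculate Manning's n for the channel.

n = 0.015

For a circular section of diameter D = 0.952 m at depth y = 0.667 m, the central angle is θ = 2 arccos(1 − 2y/D) = 3.967 rad. Then A = (D²/8)(θ − sin θ) = 0.5327 m² and P = Dθ/2 = 1.888 m.
Hydraulic radius R = A/P = 0.5327/1.888 = 0.2821 m.
Rearranging Manning's equation: n = (1/Q) A R^(2/3) S^(1/2) = (1/0.453) × 0.5327 × 0.2821^(2/3) × √0.00088 = 0.015.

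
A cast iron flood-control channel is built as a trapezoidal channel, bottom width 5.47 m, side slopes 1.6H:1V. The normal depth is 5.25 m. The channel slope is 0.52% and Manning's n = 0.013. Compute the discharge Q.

Q = 818 m³/s

With bottom width b = 5.47 m and side slope z = 1.6: A = (b + zy)y = (5.47 + 1.6×5.25)×5.25 = 72.82 m²; P = b + 2y√(1+z²) = 5.47 + 2×5.25×1.887 = 25.28 m.
Hydraulic radius R = A/P = 72.82/25.28 = 2.88 m.
Manning's equation: Q = (1/n) A R^(2/3) S^(1/2) = (1/0.013) × 72.82 × 2.88^(2/3) × 0.0052^(1/2) = 818 m³/s.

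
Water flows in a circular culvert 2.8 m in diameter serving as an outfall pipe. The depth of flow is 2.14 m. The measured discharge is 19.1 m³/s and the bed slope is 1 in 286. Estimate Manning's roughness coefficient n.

For a circular section of diameter D = 2.8 m at depth y = 2.14 m, the central angle is θ = 2 arccos(1 − 2y/D) = 4.255 rad. Then A = (D²/8)(θ − sin θ) = 5.05 m² and P = Dθ/2 = 5.958 m.
Hydraulic radius R = A/P = 5.05/5.958 = 0.8476 m.
Rearranging Manning's equation: n = (1/Q) A R^(2/3) S^(1/2) = (1/19.1) × 5.05 × 0.8476^(2/3) × √0.003497 = 0.014.

n = 0.014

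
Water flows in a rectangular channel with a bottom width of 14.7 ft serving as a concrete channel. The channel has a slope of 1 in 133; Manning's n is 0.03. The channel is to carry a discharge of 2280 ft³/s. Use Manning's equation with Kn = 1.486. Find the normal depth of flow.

Manning's equation rearranged: A R^(2/3) = nQ / (1.486·√S) = 0.03 × 2280 / (1.486 × √0.007519) = 530.8.
Trying y = 16.2 ft: A R^(2/3) = 701.5 — high.
Trying y = 9.83 ft: A R^(2/3) = 376.5 — low.
Trying y = 12.9 ft: A R^(2/3) = 530.7 — close enough.

y_n = 12.9 ft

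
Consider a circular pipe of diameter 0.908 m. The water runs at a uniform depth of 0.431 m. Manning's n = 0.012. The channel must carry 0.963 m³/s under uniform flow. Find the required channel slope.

S = 0.011

For a circular section of diameter D = 0.908 m at depth y = 0.431 m, the central angle is θ = 2 arccos(1 − 2y/D) = 3.04 rad. Then A = (D²/8)(θ − sin θ) = 0.3029 m² and P = Dθ/2 = 1.38 m.
Hydraulic radius R = A/P = 0.3029/1.38 = 0.2194 m.
From Manning's equation, S = [nQ / (1 A R^(2/3))]² = [0.012 × 0.963 / (1 × 0.3029 × 0.2194^(2/3))]² = 0.011.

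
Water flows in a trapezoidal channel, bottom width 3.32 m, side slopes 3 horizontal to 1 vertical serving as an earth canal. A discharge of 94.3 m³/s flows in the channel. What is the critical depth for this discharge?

At critical depth, Q² T / (g A³) = 1, i.e. A³/T = Q²/g = 94.3²/9.81 = 906.5.
Try y = 1.81 m: A³/T = 280.1 — low.
Try y = 2.4 m: A³/T = 908.3 — close enough.

y_c = 2.4 m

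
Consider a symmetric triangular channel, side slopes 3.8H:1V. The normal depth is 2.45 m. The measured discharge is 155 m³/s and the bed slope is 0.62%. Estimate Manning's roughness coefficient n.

n = 0.013

For a triangular section with side slope z = 3.8: A = zy² = 3.8×2.45² = 22.81 m²; P = 2y√(1+z²) = 2×2.45×3.929 = 19.25 m.
Hydraulic radius R = A/P = 22.81/19.25 = 1.185 m.
Rearranging Manning's equation: n = (1/Q) A R^(2/3) S^(1/2) = (1/155) × 22.81 × 1.185^(2/3) × √0.0062 = 0.013.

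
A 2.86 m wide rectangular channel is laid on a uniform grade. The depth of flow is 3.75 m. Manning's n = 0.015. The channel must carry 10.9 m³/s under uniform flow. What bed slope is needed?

S = 0.000222

Flow area A = b·y = 2.86 × 3.75 = 10.72 m². Wetted perimeter P = b + 2y = 2.86 + 2×3.75 = 10.36 m.
Hydraulic radius R = A/P = 10.72/10.36 = 1.035 m.
From Manning's equation, S = [nQ / (1 A R^(2/3))]² = [0.015 × 10.9 / (1 × 10.72 × 1.035^(2/3))]² = 0.000222.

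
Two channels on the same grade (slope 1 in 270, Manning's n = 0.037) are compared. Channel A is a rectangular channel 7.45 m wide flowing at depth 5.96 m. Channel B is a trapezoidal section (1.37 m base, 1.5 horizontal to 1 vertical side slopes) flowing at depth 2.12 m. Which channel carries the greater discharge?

channel A

Channel A: Flow area A = b·y = 7.45 × 5.96 = 44.4 m². Wetted perimeter P = b + 2y = 7.45 + 2×5.96 = 19.37 m. Hydraulic radius R = A/P = 44.4/19.37 = 2.292 m. Q_A = (1/0.037)·44.4·2.292^(2/3)·√0.003704 = 127 m³/s.
Channel B: With bottom width b = 1.37 m and side slope z = 1.5: A = (b + zy)y = (1.37 + 1.5×2.12)×2.12 = 9.646 m²; P = b + 2y√(1+z²) = 1.37 + 2×2.12×1.803 = 9.014 m. Hydraulic radius R = A/P = 9.646/9.014 = 1.07 m. Q_B = (1/0.037)·9.646·1.07^(2/3)·√0.003704 = 16.6 m³/s.
Q_A = 127 m³/s vs Q_B = 16.6 m³/s, so channel A carries more.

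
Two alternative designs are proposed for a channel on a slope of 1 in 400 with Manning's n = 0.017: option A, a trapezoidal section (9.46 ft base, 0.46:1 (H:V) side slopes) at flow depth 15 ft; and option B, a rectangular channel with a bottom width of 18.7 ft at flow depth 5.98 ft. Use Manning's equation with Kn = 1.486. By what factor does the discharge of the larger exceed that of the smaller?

Channel A: With bottom width b = 9.46 ft and side slope z = 0.46: A = (b + zy)y = (9.46 + 0.46×15)×15 = 245.4 ft²; P = b + 2y√(1+z²) = 9.46 + 2×15×1.101 = 42.48 ft. Hydraulic radius R = A/P = 245.4/42.48 = 5.777 ft. Q_A = (1.486/0.017)·245.4·5.777^(2/3)·√0.0025 = 3453 ft³/s.
Channel B: Flow area A = b·y = 18.7 × 5.98 = 111.8 ft². Wetted perimeter P = b + 2y = 18.7 + 2×5.98 = 30.66 ft. Hydraulic radius R = A/P = 111.8/30.66 = 3.647 ft. Q_B = (1.486/0.017)·111.8·3.647^(2/3)·√0.0025 = 1158 ft³/s.
The larger discharge is 3453 ft³/s and the smaller is 1158 ft³/s; the ratio is 2.98.

2.98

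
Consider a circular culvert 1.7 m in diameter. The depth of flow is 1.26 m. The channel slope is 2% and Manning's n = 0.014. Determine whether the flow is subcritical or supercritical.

supercritical

For a circular section of diameter D = 1.7 m at depth y = 1.26 m, the central angle is θ = 2 arccos(1 − 2y/D) = 4.148 rad. Then A = (D²/8)(θ − sin θ) = 1.804 m² and P = Dθ/2 = 3.526 m.
Hydraulic radius R = A/P = 1.804/3.526 = 0.5116 m.
V = (1/n) R^(2/3) √S = (1/0.014) × 0.5116^(2/3) × √0.02 = 6.461 m/s. Hydraulic depth D_h = A/T = 1.804/1.489 = 1.211 m.
Froude number Fr = V/√(g·D_h) = 6.461/√(9.81×1.211) = 1.87, which is greater than 1, so the flow is supercritical.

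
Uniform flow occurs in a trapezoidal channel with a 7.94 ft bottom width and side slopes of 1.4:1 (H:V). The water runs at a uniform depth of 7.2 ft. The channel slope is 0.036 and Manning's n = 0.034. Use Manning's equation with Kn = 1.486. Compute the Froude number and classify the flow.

With bottom width b = 7.94 ft and side slope z = 1.4: A = (b + zy)y = (7.94 + 1.4×7.2)×7.2 = 129.7 ft²; P = b + 2y√(1+z²) = 7.94 + 2×7.2×1.72 = 32.71 ft.
Hydraulic radius R = A/P = 129.7/32.71 = 3.966 ft.
V = (1.486/n) R^(2/3) √S = (1.486/0.034) × 3.966^(2/3) × √0.036 = 20.78 ft/s. Hydraulic depth D_h = A/T = 129.7/28.1 = 4.617 ft.
Froude number Fr = V/√(g·D_h) = 20.78/√(32.2×4.617) = 1.7, which is greater than 1, so the flow is supercritical.

supercritical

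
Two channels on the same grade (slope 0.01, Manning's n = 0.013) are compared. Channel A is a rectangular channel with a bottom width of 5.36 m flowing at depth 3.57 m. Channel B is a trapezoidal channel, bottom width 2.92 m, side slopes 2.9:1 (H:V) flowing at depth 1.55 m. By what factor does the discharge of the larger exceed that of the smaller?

Channel A: Flow area A = b·y = 5.36 × 3.57 = 19.14 m². Wetted perimeter P = b + 2y = 5.36 + 2×3.57 = 12.5 m. Hydraulic radius R = A/P = 19.14/12.5 = 1.531 m. Q_A = (1/0.013)·19.14·1.531^(2/3)·√0.01 = 195.5 m³/s.
Channel B: With bottom width b = 2.92 m and side slope z = 2.9: A = (b + zy)y = (2.92 + 2.9×1.55)×1.55 = 11.49 m²; P = b + 2y√(1+z²) = 2.92 + 2×1.55×3.068 = 12.43 m. Hydraulic radius R = A/P = 11.49/12.43 = 0.9247 m. Q_B = (1/0.013)·11.49·0.9247^(2/3)·√0.01 = 83.91 m³/s.
The larger discharge is 195.5 m³/s and the smaller is 83.91 m³/s; the ratio is 2.33.

2.33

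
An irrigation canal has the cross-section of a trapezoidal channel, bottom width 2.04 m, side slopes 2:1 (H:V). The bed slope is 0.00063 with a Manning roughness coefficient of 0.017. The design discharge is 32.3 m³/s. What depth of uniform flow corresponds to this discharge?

Manning's equation rearranged: A R^(2/3) = nQ / (1·√S) = 0.017 × 32.3 / (√0.00063) = 21.88.
Trying y = 1.8 m: A R^(2/3) = 10.19 — low.
Trying y = 3 m: A R^(2/3) = 32.45 — high.
Trying y = 2.53 m: A R^(2/3) = 21.89 — ≈ 21.88.

y_n = 2.53 m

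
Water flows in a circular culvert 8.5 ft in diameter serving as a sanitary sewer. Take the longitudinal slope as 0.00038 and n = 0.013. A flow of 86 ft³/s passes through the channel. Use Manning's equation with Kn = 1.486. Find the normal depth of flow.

y_n = 3.8 ft

Manning's equation rearranged: A R^(2/3) = nQ / (1.486·√S) = 0.013 × 86 / (1.486 × √0.00038) = 38.6.
At y = 3.08 ft: A R^(2/3) = 26.32 — too small.
At y = 4.38 ft: A R^(2/3) = 49.34 — too large.
At y = 3.8 ft: A R^(2/3) = 38.62 — ≈ 38.6.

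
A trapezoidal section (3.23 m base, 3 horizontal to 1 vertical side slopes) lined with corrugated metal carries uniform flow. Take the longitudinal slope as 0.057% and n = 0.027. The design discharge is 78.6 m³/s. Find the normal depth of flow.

y_n = 3.79 m

Manning's equation rearranged: A R^(2/3) = nQ / (1·√S) = 0.027 × 78.6 / (√0.00057) = 88.89.
Try y = 3.32 m: A R^(2/3) = 64.98 — low.
Try y = 3.79 m: A R^(2/3) = 88.84 — close enough.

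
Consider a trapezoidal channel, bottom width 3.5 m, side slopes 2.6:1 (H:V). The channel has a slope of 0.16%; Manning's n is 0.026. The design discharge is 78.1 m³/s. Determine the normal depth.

Manning's equation rearranged: A R^(2/3) = nQ / (1·√S) = 0.026 × 78.1 / (√0.0016) = 50.76.
Try y = 2.17 m: A R^(2/3) = 23.3 — too small.
Try y = 3.88 m: A R^(2/3) = 86.43 — too large.
Try y = 3.08 m: A R^(2/3) = 50.8 — close enough.

y_n = 3.08 m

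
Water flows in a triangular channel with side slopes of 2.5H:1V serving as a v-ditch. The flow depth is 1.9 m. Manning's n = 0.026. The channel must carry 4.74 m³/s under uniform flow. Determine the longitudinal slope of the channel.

S = 0.00022

For a triangular section with side slope z = 2.5: A = zy² = 2.5×1.9² = 9.025 m²; P = 2y√(1+z²) = 2×1.9×2.693 = 10.23 m.
Hydraulic radius R = A/P = 9.025/10.23 = 0.8821 m.
From Manning's equation, S = [nQ / (1 A R^(2/3))]² = [0.026 × 4.74 / (1 × 9.025 × 0.8821^(2/3))]² = 0.00022.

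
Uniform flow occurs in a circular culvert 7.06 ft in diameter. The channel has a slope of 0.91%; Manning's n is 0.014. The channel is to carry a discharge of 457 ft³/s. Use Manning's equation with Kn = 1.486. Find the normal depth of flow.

y_n = 4.73 ft

Manning's equation rearranged: A R^(2/3) = nQ / (1.486·√S) = 0.014 × 457 / (1.486 × √0.0091) = 45.13.
At y = 6.04 ft: A R^(2/3) = 59.19 — over.
At y = 3.31 ft: A R^(2/3) = 25.59 — short.
At y = 4.73 ft: A R^(2/3) = 45.13 — ≈ 45.13.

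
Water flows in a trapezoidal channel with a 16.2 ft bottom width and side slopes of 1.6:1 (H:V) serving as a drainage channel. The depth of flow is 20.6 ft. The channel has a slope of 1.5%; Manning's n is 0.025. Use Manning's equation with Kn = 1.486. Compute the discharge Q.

With bottom width b = 16.2 ft and side slope z = 1.6: A = (b + zy)y = (16.2 + 1.6×20.6)×20.6 = 1013 ft²; P = b + 2y√(1+z²) = 16.2 + 2×20.6×1.887 = 93.94 ft.
Hydraulic radius R = A/P = 1013/93.94 = 10.78 ft.
Manning's equation: Q = (1.486/n) A R^(2/3) S^(1/2) = (1.486/0.025) × 1013 × 10.78^(2/3) × 0.015^(1/2) = 36000 ft³/s.

Q = 36000 ft³/s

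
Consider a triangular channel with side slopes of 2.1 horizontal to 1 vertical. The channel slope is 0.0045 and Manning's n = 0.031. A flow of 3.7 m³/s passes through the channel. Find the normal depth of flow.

Manning's equation rearranged: A R^(2/3) = nQ / (1·√S) = 0.031 × 3.7 / (√0.0045) = 1.71.
Trying y = 0.871 m: A R^(2/3) = 0.8551 — low.
Trying y = 1.39 m: A R^(2/3) = 2.974 — high.
Trying y = 1.13 m: A R^(2/3) = 1.712 — close enough.

y_n = 1.13 m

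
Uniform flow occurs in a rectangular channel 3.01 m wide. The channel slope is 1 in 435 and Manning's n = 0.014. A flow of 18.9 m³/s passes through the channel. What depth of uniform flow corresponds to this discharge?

Manning's equation rearranged: A R^(2/3) = nQ / (1·√S) = 0.014 × 18.9 / (√0.002299) = 5.519.
At y = 1.72 m: A R^(2/3) = 4.471 — short.
At y = 2.02 m: A R^(2/3) = 5.509 — close enough.

y_n = 2.02 m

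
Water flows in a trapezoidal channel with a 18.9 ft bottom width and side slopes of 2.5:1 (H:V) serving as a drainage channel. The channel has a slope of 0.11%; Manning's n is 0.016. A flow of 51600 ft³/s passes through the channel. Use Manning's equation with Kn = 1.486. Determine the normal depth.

Manning's equation rearranged: A R^(2/3) = nQ / (1.486·√S) = 0.016 × 51600 / (1.486 × √0.0011) = 16750.
Try y = 35.6 ft: A R^(2/3) = 26620 — too large.
Try y = 22.7 ft: A R^(2/3) = 9084 — too small.
Try y = 29.4 ft: A R^(2/3) = 16760 — ≈ 16750.

y_n = 29.4 ft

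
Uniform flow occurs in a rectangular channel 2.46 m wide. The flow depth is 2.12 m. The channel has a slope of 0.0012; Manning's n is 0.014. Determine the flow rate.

Flow area A = b·y = 2.46 × 2.12 = 5.215 m². Wetted perimeter P = b + 2y = 2.46 + 2×2.12 = 6.7 m.
Hydraulic radius R = A/P = 5.215/6.7 = 0.7784 m.
Manning's equation: Q = (1/n) A R^(2/3) S^(1/2) = (1/0.014) × 5.215 × 0.7784^(2/3) × 0.0012^(1/2) = 10.9 m³/s.

Q = 10.9 m³/s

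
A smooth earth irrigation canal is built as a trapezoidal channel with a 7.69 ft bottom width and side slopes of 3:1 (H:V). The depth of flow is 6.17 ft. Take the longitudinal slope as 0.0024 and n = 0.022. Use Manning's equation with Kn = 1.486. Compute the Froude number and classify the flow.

With bottom width b = 7.69 ft and side slope z = 3: A = (b + zy)y = (7.69 + 3×6.17)×6.17 = 161.7 ft²; P = b + 2y√(1+z²) = 7.69 + 2×6.17×3.162 = 46.71 ft.
Hydraulic radius R = A/P = 161.7/46.71 = 3.461 ft.
V = (1.486/n) R^(2/3) √S = (1.486/0.022) × 3.461^(2/3) × √0.0024 = 7.571 ft/s. Hydraulic depth D_h = A/T = 161.7/44.71 = 3.616 ft.
Froude number Fr = V/√(g·D_h) = 7.571/√(32.2×3.616) = 0.702, which is less than 1, so the flow is subcritical.

subcritical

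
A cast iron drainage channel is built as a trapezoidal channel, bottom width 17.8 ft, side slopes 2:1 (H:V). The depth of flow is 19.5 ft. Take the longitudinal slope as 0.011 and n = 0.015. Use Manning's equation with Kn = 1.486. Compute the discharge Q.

Q = 55300 ft³/s

With bottom width b = 17.8 ft and side slope z = 2: A = (b + zy)y = (17.8 + 2×19.5)×19.5 = 1108 ft²; P = b + 2y√(1+z²) = 17.8 + 2×19.5×2.236 = 105 ft.
Hydraulic radius R = A/P = 1108/105 = 10.55 ft.
Manning's equation: Q = (1.486/n) A R^(2/3) S^(1/2) = (1.486/0.015) × 1108 × 10.55^(2/3) × 0.011^(1/2) = 55300 ft³/s.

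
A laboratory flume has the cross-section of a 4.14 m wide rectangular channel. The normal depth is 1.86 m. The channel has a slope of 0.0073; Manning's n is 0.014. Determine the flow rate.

Flow area A = b·y = 4.14 × 1.86 = 7.7 m². Wetted perimeter P = b + 2y = 4.14 + 2×1.86 = 7.86 m.
Hydraulic radius R = A/P = 7.7/7.86 = 0.9797 m.
Manning's equation: Q = (1/n) A R^(2/3) S^(1/2) = (1/0.014) × 7.7 × 0.9797^(2/3) × 0.0073^(1/2) = 46.4 m³/s.

Q = 46.4 m³/s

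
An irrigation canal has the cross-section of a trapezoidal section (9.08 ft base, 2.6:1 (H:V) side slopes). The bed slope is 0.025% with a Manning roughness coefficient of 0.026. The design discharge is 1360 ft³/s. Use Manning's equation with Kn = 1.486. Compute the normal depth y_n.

Manning's equation rearranged: A R^(2/3) = nQ / (1.486·√S) = 0.026 × 1360 / (1.486 × √0.00025) = 1505.
Trying y = 13.5 ft: A R^(2/3) = 2198 — too large.
Trying y = 10.3 ft: A R^(2/3) = 1159 — too small.
Trying y = 11.5 ft: A R^(2/3) = 1501 — ≈ 1505.

y_n = 11.5 ft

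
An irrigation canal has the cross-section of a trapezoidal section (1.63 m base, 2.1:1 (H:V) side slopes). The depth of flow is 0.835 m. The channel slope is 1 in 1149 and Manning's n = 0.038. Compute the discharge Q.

With bottom width b = 1.63 m and side slope z = 2.1: A = (b + zy)y = (1.63 + 2.1×0.835)×0.835 = 2.825 m²; P = b + 2y√(1+z²) = 1.63 + 2×0.835×2.326 = 5.514 m.
Hydraulic radius R = A/P = 2.825/5.514 = 0.5123 m.
Manning's equation: Q = (1/n) A R^(2/3) S^(1/2) = (1/0.038) × 2.825 × 0.5123^(2/3) × 0.0008703^(1/2) = 1.4 m³/s.

Q = 1.4 m³/s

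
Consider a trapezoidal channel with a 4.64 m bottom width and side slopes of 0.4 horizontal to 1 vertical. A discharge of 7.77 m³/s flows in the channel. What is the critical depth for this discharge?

At critical depth, Q² T / (g A³) = 1, i.e. A³/T = Q²/g = 7.77²/9.81 = 6.154.
Try y = 0.702 m: A³/T = 7.925 — over.
Try y = 0.535 m: A³/T = 3.456 — short.
Try y = 0.646 m: A³/T = 6.144 — ≈ 6.154.

y_c = 0.646 m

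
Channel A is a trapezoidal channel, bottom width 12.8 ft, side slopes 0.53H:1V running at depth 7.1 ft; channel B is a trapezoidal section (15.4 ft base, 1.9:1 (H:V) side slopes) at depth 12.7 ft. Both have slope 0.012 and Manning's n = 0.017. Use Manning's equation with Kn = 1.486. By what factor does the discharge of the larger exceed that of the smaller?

Channel A: With bottom width b = 12.8 ft and side slope z = 0.53: A = (b + zy)y = (12.8 + 0.53×7.1)×7.1 = 117.6 ft²; P = b + 2y√(1+z²) = 12.8 + 2×7.1×1.132 = 28.87 ft. Hydraulic radius R = A/P = 117.6/28.87 = 4.073 ft. Q_A = (1.486/0.017)·117.6·4.073^(2/3)·√0.012 = 2872 ft³/s.
Channel B: With bottom width b = 15.4 ft and side slope z = 1.9: A = (b + zy)y = (15.4 + 1.9×12.7)×12.7 = 502 ft²; P = b + 2y√(1+z²) = 15.4 + 2×12.7×2.147 = 69.94 ft. Hydraulic radius R = A/P = 502/69.94 = 7.178 ft. Q_B = (1.486/0.017)·502·7.178^(2/3)·√0.012 = 17890 ft³/s.
The larger discharge is 17890 ft³/s and the smaller is 2872 ft³/s; the ratio is 6.23.

6.23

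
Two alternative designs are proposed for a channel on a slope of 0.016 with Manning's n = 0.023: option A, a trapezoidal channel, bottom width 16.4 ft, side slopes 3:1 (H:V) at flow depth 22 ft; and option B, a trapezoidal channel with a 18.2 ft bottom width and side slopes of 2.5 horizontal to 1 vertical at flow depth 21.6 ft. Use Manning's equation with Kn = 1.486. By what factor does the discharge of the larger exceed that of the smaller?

1.17

Channel A: With bottom width b = 16.4 ft and side slope z = 3: A = (b + zy)y = (16.4 + 3×22)×22 = 1813 ft²; P = b + 2y√(1+z²) = 16.4 + 2×22×3.162 = 155.5 ft. Hydraulic radius R = A/P = 1813/155.5 = 11.65 ft. Q_A = (1.486/0.023)·1813·11.65^(2/3)·√0.016 = 76160 ft³/s.
Channel B: With bottom width b = 18.2 ft and side slope z = 2.5: A = (b + zy)y = (18.2 + 2.5×21.6)×21.6 = 1560 ft²; P = b + 2y√(1+z²) = 18.2 + 2×21.6×2.693 = 134.5 ft. Hydraulic radius R = A/P = 1560/134.5 = 11.59 ft. Q_B = (1.486/0.023)·1560·11.59^(2/3)·√0.016 = 65280 ft³/s.
The larger discharge is 76160 ft³/s and the smaller is 65280 ft³/s; the ratio is 1.17.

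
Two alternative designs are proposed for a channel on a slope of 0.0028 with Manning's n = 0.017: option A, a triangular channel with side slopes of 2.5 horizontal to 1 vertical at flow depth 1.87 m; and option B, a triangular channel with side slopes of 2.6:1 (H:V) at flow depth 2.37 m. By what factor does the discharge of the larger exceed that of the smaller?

1.96

Channel A: For a triangular section with side slope z = 2.5: A = zy² = 2.5×1.87² = 8.742 m²; P = 2y√(1+z²) = 2×1.87×2.693 = 10.07 m. Hydraulic radius R = A/P = 8.742/10.07 = 0.8681 m. Q_A = (1/0.017)·8.742·0.8681^(2/3)·√0.0028 = 24.76 m³/s.
Channel B: For a triangular section with side slope z = 2.6: A = zy² = 2.6×2.37² = 14.6 m²; P = 2y√(1+z²) = 2×2.37×2.786 = 13.2 m. Hydraulic radius R = A/P = 14.6/13.2 = 1.106 m. Q_B = (1/0.017)·14.6·1.106^(2/3)·√0.0028 = 48.62 m³/s.
The larger discharge is 48.62 m³/s and the smaller is 24.76 m³/s; the ratio is 1.96.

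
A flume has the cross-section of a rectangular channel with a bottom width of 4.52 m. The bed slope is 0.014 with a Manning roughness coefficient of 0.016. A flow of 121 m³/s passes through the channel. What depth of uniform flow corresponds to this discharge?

y_n = 3.04 m

Manning's equation rearranged: A R^(2/3) = nQ / (1·√S) = 0.016 × 121 / (√0.014) = 16.36.
Try y = 3.43 m: A R^(2/3) = 19.05 — over.
Try y = 2.59 m: A R^(2/3) = 13.27 — short.
Try y = 3.04 m: A R^(2/3) = 16.34 — ≈ 16.36.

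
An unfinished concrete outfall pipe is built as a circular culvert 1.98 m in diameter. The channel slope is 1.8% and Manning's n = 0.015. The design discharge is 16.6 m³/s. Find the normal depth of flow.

Manning's equation rearranged: A R^(2/3) = nQ / (1·√S) = 0.015 × 16.6 / (√0.018) = 1.856.
Trying y = 1.23 m: A R^(2/3) = 1.364 — low.
Trying y = 1.84 m: A R^(2/3) = 2.071 — high.
Trying y = 1.56 m: A R^(2/3) = 1.855 — ≈ 1.856.

y_n = 1.56 m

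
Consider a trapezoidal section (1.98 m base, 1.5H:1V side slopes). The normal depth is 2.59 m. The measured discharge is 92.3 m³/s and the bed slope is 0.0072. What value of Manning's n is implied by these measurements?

n = 0.017

With bottom width b = 1.98 m and side slope z = 1.5: A = (b + zy)y = (1.98 + 1.5×2.59)×2.59 = 15.19 m²; P = b + 2y√(1+z²) = 1.98 + 2×2.59×1.803 = 11.32 m.
Hydraulic radius R = A/P = 15.19/11.32 = 1.342 m.
Rearranging Manning's equation: n = (1/Q) A R^(2/3) S^(1/2) = (1/92.3) × 15.19 × 1.342^(2/3) × √0.0072 = 0.017.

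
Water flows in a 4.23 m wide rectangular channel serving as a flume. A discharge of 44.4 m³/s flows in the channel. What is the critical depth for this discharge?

y_c = 2.24 m

For a rectangular channel, critical depth y_c = (q²/g)^(1/3) where q = Q/b = 44.4/4.23 = 10.5 m²/s.
So y_c = (10.5²/9.81)^(1/3) = 2.24 m.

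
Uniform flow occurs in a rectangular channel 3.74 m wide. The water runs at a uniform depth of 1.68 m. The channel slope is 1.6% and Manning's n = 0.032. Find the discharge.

Q = 22.9 m³/s

Flow area A = b·y = 3.74 × 1.68 = 6.283 m². Wetted perimeter P = b + 2y = 3.74 + 2×1.68 = 7.1 m.
Hydraulic radius R = A/P = 6.283/7.1 = 0.885 m.
Manning's equation: Q = (1/n) A R^(2/3) S^(1/2) = (1/0.032) × 6.283 × 0.885^(2/3) × 0.016^(1/2) = 22.9 m³/s.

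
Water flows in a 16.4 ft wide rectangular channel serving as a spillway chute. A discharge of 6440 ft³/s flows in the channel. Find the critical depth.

y_c = 16.9 ft

For a rectangular channel, critical depth y_c = (q²/g)^(1/3) where q = Q/b = 6440/16.4 = 392.7 ft²/s.
So y_c = (392.7²/32.2)^(1/3) = 16.9 ft.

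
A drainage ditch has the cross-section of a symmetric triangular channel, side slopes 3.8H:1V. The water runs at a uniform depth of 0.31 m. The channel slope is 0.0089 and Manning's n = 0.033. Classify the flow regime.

For a triangular section with side slope z = 3.8: A = zy² = 3.8×0.31² = 0.3652 m²; P = 2y√(1+z²) = 2×0.31×3.929 = 2.436 m.
Hydraulic radius R = A/P = 0.3652/2.436 = 0.1499 m.
V = (1/n) R^(2/3) √S = (1/0.033) × 0.1499^(2/3) × √0.0089 = 0.8067 m/s. Hydraulic depth D_h = A/T = 0.3652/2.356 = 0.155 m.
Froude number Fr = V/√(g·D_h) = 0.8067/√(9.81×0.155) = 0.654, which is less than 1, so the flow is subcritical.

subcritical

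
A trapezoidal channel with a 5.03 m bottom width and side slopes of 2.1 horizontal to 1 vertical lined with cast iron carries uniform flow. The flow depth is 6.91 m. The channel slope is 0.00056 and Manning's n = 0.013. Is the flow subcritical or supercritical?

subcritical

With bottom width b = 5.03 m and side slope z = 2.1: A = (b + zy)y = (5.03 + 2.1×6.91)×6.91 = 135 m²; P = b + 2y√(1+z²) = 5.03 + 2×6.91×2.326 = 37.17 m.
Hydraulic radius R = A/P = 135/37.17 = 3.632 m.
V = (1/n) R^(2/3) √S = (1/0.013) × 3.632^(2/3) × √0.00056 = 4.301 m/s. Hydraulic depth D_h = A/T = 135/34.05 = 3.965 m.
Froude number Fr = V/√(g·D_h) = 4.301/√(9.81×3.965) = 0.69, which is less than 1, so the flow is subcritical.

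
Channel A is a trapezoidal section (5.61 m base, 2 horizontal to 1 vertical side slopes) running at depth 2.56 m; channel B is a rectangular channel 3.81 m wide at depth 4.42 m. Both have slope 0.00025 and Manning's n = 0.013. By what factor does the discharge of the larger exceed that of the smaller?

1.85

Channel A: With bottom width b = 5.61 m and side slope z = 2: A = (b + zy)y = (5.61 + 2×2.56)×2.56 = 27.47 m²; P = b + 2y√(1+z²) = 5.61 + 2×2.56×2.236 = 17.06 m. Hydraulic radius R = A/P = 27.47/17.06 = 1.61 m. Q_A = (1/0.013)·27.47·1.61^(2/3)·√0.00025 = 45.9 m³/s.
Channel B: Flow area A = b·y = 3.81 × 4.42 = 16.84 m². Wetted perimeter P = b + 2y = 3.81 + 2×4.42 = 12.65 m. Hydraulic radius R = A/P = 16.84/12.65 = 1.331 m. Q_B = (1/0.013)·16.84·1.331^(2/3)·√0.00025 = 24.79 m³/s.
The larger discharge is 45.9 m³/s and the smaller is 24.79 m³/s; the ratio is 1.85.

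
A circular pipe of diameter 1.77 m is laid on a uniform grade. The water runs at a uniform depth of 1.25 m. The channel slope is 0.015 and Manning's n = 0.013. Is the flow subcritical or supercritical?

supercritical

For a circular section of diameter D = 1.77 m at depth y = 1.25 m, the central angle is θ = 2 arccos(1 − 2y/D) = 3.992 rad. Then A = (D²/8)(θ − sin θ) = 1.858 m² and P = Dθ/2 = 3.533 m.
Hydraulic radius R = A/P = 1.858/3.533 = 0.5258 m.
V = (1/n) R^(2/3) √S = (1/0.013) × 0.5258^(2/3) × √0.015 = 6.137 m/s. Hydraulic depth D_h = A/T = 1.858/1.612 = 1.152 m.
Froude number Fr = V/√(g·D_h) = 6.137/√(9.81×1.152) = 1.83, which is greater than 1, so the flow is supercritical.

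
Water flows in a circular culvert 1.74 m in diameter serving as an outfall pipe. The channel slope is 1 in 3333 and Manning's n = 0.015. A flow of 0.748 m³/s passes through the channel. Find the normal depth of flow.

Manning's equation rearranged: A R^(2/3) = nQ / (1·√S) = 0.015 × 0.748 / (√0.0003) = 0.6478.
Trying y = 0.694 m: A R^(2/3) = 0.4576 — too small.
Trying y = 0.844 m: A R^(2/3) = 0.6481 — ≈ 0.6478.

y_n = 0.844 m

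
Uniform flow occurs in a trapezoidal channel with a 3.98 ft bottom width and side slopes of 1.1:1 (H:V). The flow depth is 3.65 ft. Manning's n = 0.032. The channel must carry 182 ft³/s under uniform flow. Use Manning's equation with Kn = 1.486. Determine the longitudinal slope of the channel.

With bottom width b = 3.98 ft and side slope z = 1.1: A = (b + zy)y = (3.98 + 1.1×3.65)×3.65 = 29.18 ft²; P = b + 2y√(1+z²) = 3.98 + 2×3.65×1.487 = 14.83 ft.
Hydraulic radius R = A/P = 29.18/14.83 = 1.967 ft.
From Manning's equation, S = [nQ / (1.486 A R^(2/3))]² = [0.032 × 182 / (1.486 × 29.18 × 1.967^(2/3))]² = 0.00732.

S = 0.00732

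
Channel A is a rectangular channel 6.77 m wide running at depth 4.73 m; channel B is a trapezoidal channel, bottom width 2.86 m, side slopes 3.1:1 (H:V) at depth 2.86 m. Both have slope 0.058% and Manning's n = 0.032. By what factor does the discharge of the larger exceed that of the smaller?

1.12

Channel A: Flow area A = b·y = 6.77 × 4.73 = 32.02 m². Wetted perimeter P = b + 2y = 6.77 + 2×4.73 = 16.23 m. Hydraulic radius R = A/P = 32.02/16.23 = 1.973 m. Q_A = (1/0.032)·32.02·1.973^(2/3)·√0.00058 = 37.91 m³/s.
Channel B: With bottom width b = 2.86 m and side slope z = 3.1: A = (b + zy)y = (2.86 + 3.1×2.86)×2.86 = 33.54 m²; P = b + 2y√(1+z²) = 2.86 + 2×2.86×3.257 = 21.49 m. Hydraulic radius R = A/P = 33.54/21.49 = 1.56 m. Q_B = (1/0.032)·33.54·1.56^(2/3)·√0.00058 = 33.96 m³/s.
The larger discharge is 37.91 m³/s and the smaller is 33.96 m³/s; the ratio is 1.12.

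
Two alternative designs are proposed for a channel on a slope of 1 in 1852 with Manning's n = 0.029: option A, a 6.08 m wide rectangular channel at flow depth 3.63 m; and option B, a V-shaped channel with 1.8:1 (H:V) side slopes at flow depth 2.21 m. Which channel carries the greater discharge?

channel A

Channel A: Flow area A = b·y = 6.08 × 3.63 = 22.07 m². Wetted perimeter P = b + 2y = 6.08 + 2×3.63 = 13.34 m. Hydraulic radius R = A/P = 22.07/13.34 = 1.654 m. Q_A = (1/0.029)·22.07·1.654^(2/3)·√0.00054 = 24.74 m³/s.
Channel B: For a triangular section with side slope z = 1.8: A = zy² = 1.8×2.21² = 8.791 m²; P = 2y√(1+z²) = 2×2.21×2.059 = 9.101 m. Hydraulic radius R = A/P = 8.791/9.101 = 0.9659 m. Q_B = (1/0.029)·8.791·0.9659^(2/3)·√0.00054 = 6.883 m³/s.
Q_A = 24.74 m³/s vs Q_B = 6.883 m³/s, so channel A carries more.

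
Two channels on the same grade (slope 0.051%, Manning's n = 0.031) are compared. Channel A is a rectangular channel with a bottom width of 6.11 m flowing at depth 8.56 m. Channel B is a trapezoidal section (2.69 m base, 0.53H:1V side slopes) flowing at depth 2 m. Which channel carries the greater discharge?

channel A

Channel A: Flow area A = b·y = 6.11 × 8.56 = 52.3 m². Wetted perimeter P = b + 2y = 6.11 + 2×8.56 = 23.23 m. Hydraulic radius R = A/P = 52.3/23.23 = 2.251 m. Q_A = (1/0.031)·52.3·2.251^(2/3)·√0.00051 = 65.45 m³/s.
Channel B: With bottom width b = 2.69 m and side slope z = 0.53: A = (b + zy)y = (2.69 + 0.53×2)×2 = 7.5 m²; P = b + 2y√(1+z²) = 2.69 + 2×2×1.132 = 7.217 m. Hydraulic radius R = A/P = 7.5/7.217 = 1.039 m. Q_B = (1/0.031)·7.5·1.039^(2/3)·√0.00051 = 5.606 m³/s.
Q_A = 65.45 m³/s vs Q_B = 5.606 m³/s, so channel A carries more.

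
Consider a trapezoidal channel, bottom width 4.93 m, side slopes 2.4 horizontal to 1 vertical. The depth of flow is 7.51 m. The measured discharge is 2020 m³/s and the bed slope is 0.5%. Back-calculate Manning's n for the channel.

n = 0.015

With bottom width b = 4.93 m and side slope z = 2.4: A = (b + zy)y = (4.93 + 2.4×7.51)×7.51 = 172.4 m²; P = b + 2y√(1+z²) = 4.93 + 2×7.51×2.6 = 43.98 m.
Hydraulic radius R = A/P = 172.4/43.98 = 3.919 m.
Rearranging Manning's equation: n = (1/Q) A R^(2/3) S^(1/2) = (1/2020) × 172.4 × 3.919^(2/3) × √0.005 = 0.015.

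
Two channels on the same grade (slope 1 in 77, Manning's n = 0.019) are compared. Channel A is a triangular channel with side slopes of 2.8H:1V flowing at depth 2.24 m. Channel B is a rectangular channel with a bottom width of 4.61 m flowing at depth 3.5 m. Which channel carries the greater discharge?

channel B

Channel A: For a triangular section with side slope z = 2.8: A = zy² = 2.8×2.24² = 14.05 m²; P = 2y√(1+z²) = 2×2.24×2.973 = 13.32 m. Hydraulic radius R = A/P = 14.05/13.32 = 1.055 m. Q_A = (1/0.019)·14.05·1.055^(2/3)·√0.01299 = 87.31 m³/s.
Channel B: Flow area A = b·y = 4.61 × 3.5 = 16.14 m². Wetted perimeter P = b + 2y = 4.61 + 2×3.5 = 11.61 m. Hydraulic radius R = A/P = 16.14/11.61 = 1.39 m. Q_B = (1/0.019)·16.14·1.39^(2/3)·√0.01299 = 120.5 m³/s.
Q_A = 87.31 m³/s vs Q_B = 120.5 m³/s, so channel B carries more.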